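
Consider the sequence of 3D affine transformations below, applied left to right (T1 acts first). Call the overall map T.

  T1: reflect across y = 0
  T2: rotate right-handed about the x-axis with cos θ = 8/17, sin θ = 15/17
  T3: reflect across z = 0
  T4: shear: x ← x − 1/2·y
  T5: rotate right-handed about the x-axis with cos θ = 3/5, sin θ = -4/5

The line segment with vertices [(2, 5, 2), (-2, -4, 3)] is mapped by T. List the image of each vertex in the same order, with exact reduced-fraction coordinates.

image vertices: (69/17, 26/85, 457/85), (-55/34, -75/17, -40/17)

T1 reflect across y = 0: (2, 5, 2) → (2, -5, 2); (-2, -4, 3) → (-2, 4, 3)
T2 rotate right-handed about the x-axis with cos θ = 8/17, sin θ = 15/17: (2, -5, 2) → (2, -70/17, -59/17); (-2, 4, 3) → (-2, -13/17, 84/17)
T3 reflect across z = 0: (2, -70/17, -59/17) → (2, -70/17, 59/17); (-2, -13/17, 84/17) → (-2, -13/17, -84/17)
T4 shear: x ← x − 1/2·y: (2, -70/17, 59/17) → (69/17, -70/17, 59/17); (-2, -13/17, -84/17) → (-55/34, -13/17, -84/17)
T5 rotate right-handed about the x-axis with cos θ = 3/5, sin θ = -4/5: (69/17, -70/17, 59/17) → (69/17, 26/85, 457/85); (-55/34, -13/17, -84/17) → (-55/34, -75/17, -40/17)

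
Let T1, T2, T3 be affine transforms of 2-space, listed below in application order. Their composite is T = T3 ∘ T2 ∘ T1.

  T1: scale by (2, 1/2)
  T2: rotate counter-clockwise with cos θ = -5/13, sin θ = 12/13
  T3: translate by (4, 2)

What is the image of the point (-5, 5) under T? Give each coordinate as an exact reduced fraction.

T(p) = (72/13, -213/26)

T1 scale by (2, 1/2): (-5, 5) → (-10, 5/2)
T2 rotate counter-clockwise with cos θ = -5/13, sin θ = 12/13: (-10, 5/2) → (20/13, -265/26)
T3 translate by (4, 2): (20/13, -265/26) → (72/13, -213/26)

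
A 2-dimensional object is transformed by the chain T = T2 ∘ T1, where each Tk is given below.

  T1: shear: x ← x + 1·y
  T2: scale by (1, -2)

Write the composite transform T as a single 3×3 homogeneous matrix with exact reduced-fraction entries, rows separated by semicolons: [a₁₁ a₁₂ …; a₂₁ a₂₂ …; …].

T1 = [1 1 0; 0 1 0; 0 0 1]
T2·T1 = [1 1 0; 0 -2 0; 0 0 1]

T = [1 1 0; 0 -2 0; 0 0 1]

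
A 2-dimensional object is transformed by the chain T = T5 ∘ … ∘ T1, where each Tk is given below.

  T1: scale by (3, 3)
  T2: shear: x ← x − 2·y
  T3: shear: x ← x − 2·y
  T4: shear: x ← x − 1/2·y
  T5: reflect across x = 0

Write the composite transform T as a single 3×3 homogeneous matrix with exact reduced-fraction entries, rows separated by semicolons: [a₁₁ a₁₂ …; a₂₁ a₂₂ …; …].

T = [-3 27/2 0; 0 3 0; 0 0 1]

T1 = [3 0 0; 0 3 0; 0 0 1]
T2·T1 = [3 -6 0; 0 3 0; 0 0 1]
T3·…·T1 = [3 -12 0; 0 3 0; 0 0 1]
T4·…·T1 = [3 -27/2 0; 0 3 0; 0 0 1]
T5·…·T1 = [-3 27/2 0; 0 3 0; 0 0 1]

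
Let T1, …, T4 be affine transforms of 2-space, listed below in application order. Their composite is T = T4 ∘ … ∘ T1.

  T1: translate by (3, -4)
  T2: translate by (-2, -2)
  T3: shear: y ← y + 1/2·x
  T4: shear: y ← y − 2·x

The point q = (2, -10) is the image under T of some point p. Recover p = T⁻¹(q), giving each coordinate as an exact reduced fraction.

p = (1, -1)

T1 = [1 0 3; 0 1 -4; 0 0 1]
T2·T1 = [1 0 1; 0 1 -6; 0 0 1]
T3·…·T1 = [1 0 1; 1/2 1 -11/2; 0 0 1]
T4·…·T1 = [1 0 1; -3/2 1 -15/2; 0 0 1]
det M = 1; M⁻¹ = [1 0 -1; 3/2 1 6; 0 0 1]
M⁻¹ · (2, -10)ᵀ = (1, -1)ᵀ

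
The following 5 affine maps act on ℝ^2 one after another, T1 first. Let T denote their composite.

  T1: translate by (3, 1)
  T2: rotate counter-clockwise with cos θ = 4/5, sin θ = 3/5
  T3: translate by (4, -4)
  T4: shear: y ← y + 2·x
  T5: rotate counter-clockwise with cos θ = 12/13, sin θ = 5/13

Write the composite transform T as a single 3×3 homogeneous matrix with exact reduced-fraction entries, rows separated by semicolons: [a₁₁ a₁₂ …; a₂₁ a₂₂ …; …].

T = [-7/65 -2/5 93/65; 152/65 -3/5 757/65; 0 0 1]

T1 = [1 0 3; 0 1 1; 0 0 1]
T2·T1 = [4/5 -3/5 9/5; 3/5 4/5 13/5; 0 0 1]
T3·…·T1 = [4/5 -3/5 29/5; 3/5 4/5 -7/5; 0 0 1]
T4·…·T1 = [4/5 -3/5 29/5; 11/5 -2/5 51/5; 0 0 1]
T5·…·T1 = [-7/65 -2/5 93/65; 152/65 -3/5 757/65; 0 0 1]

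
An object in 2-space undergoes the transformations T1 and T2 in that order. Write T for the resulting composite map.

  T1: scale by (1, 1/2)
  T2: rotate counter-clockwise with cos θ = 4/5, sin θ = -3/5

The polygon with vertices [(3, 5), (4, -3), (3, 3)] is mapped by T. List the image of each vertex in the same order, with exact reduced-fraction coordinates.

T1 scale by (1, 1/2): (3, 5) → (3, 5/2); (4, -3) → (4, -3/2); (3, 3) → (3, 3/2)
T2 rotate counter-clockwise with cos θ = 4/5, sin θ = -3/5: (3, 5/2) → (39/10, 1/5); (4, -3/2) → (23/10, -18/5); (3, 3/2) → (33/10, -3/5)

image vertices: (39/10, 1/5), (23/10, -18/5), (33/10, -3/5)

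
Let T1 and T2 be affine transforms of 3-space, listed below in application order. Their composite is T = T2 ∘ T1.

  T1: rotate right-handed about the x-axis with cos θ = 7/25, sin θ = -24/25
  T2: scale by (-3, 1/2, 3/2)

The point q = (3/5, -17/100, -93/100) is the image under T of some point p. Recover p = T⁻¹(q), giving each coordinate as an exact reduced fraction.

p = (-1/5, 1/2, -1/2)

T1 = [1 0 0 0; 0 7/25 24/25 0; 0 -24/25 7/25 0; 0 0 0 1]
T2·T1 = [-3 0 0 0; 0 7/50 12/25 0; 0 -36/25 21/50 0; 0 0 0 1]
det M = -9/4; M⁻¹ = [-1/3 0 0 0; 0 14/25 -16/25 0; 0 48/25 14/75 0; 0 0 0 1]
M⁻¹ · (3/5, -17/100, -93/100)ᵀ = (-1/5, 1/2, -1/2)ᵀ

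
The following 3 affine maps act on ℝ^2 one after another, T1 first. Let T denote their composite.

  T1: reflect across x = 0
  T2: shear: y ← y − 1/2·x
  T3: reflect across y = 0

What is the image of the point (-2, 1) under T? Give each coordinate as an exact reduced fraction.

T(p) = (2, 0)

T1 reflect across x = 0: (-2, 1) → (2, 1)
T2 shear: y ← y − 1/2·x: (2, 1) → (2, 0)
T3 reflect across y = 0: (2, 0) → (2, 0)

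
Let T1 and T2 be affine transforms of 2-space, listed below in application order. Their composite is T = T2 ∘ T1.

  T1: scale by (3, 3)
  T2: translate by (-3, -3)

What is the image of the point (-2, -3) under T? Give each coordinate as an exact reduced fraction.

T(p) = (-9, -12)

T1 scale by (3, 3): (-2, -3) → (-6, -9)
T2 translate by (-3, -3): (-6, -9) → (-9, -12)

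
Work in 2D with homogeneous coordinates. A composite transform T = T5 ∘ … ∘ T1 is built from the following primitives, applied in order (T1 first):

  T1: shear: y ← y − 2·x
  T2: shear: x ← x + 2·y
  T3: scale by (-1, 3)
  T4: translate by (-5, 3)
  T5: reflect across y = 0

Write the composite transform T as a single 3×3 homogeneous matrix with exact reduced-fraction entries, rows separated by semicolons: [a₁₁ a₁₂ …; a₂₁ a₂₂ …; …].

T = [3 -2 -5; 6 -3 -3; 0 0 1]

T1 = [1 0 0; -2 1 0; 0 0 1]
T2·T1 = [-3 2 0; -2 1 0; 0 0 1]
T3·…·T1 = [3 -2 0; -6 3 0; 0 0 1]
T4·…·T1 = [3 -2 -5; -6 3 3; 0 0 1]
T5·…·T1 = [3 -2 -5; 6 -3 -3; 0 0 1]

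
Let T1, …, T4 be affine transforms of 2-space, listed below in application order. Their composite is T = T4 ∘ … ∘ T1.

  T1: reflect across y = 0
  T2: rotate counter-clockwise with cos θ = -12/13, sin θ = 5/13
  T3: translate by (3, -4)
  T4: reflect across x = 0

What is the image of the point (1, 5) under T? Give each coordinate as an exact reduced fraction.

T(p) = (-4, 1)

T1 reflect across y = 0: (1, 5) → (1, -5)
T2 rotate counter-clockwise with cos θ = -12/13, sin θ = 5/13: (1, -5) → (1, 5)
T3 translate by (3, -4): (1, 5) → (4, 1)
T4 reflect across x = 0: (4, 1) → (-4, 1)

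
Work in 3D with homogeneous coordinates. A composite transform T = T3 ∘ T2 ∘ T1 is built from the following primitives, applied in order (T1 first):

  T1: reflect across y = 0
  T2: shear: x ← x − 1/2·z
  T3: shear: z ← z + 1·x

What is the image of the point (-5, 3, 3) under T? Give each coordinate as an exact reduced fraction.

T1 reflect across y = 0: (-5, 3, 3) → (-5, -3, 3)
T2 shear: x ← x − 1/2·z: (-5, -3, 3) → (-13/2, -3, 3)
T3 shear: z ← z + 1·x: (-13/2, -3, 3) → (-13/2, -3, -7/2)

T(p) = (-13/2, -3, -7/2)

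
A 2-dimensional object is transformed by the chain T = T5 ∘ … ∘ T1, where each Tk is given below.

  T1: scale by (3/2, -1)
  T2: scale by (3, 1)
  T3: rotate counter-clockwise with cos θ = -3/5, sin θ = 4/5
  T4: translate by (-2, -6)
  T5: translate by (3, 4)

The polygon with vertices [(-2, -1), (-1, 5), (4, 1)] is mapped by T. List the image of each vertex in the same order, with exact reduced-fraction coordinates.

image vertices: (28/5, -49/5), (77/10, -13/5), (-9, 13)

T1 scale by (3/2, -1): (-2, -1) → (-3, 1); (-1, 5) → (-3/2, -5); (4, 1) → (6, -1)
T2 scale by (3, 1): (-3, 1) → (-9, 1); (-3/2, -5) → (-9/2, -5); (6, -1) → (18, -1)
T3 rotate counter-clockwise with cos θ = -3/5, sin θ = 4/5: (-9, 1) → (23/5, -39/5); (-9/2, -5) → (67/10, -3/5); (18, -1) → (-10, 15)
T4 translate by (-2, -6): (23/5, -39/5) → (13/5, -69/5); (67/10, -3/5) → (47/10, -33/5); (-10, 15) → (-12, 9)
T5 translate by (3, 4): (13/5, -69/5) → (28/5, -49/5); (47/10, -33/5) → (77/10, -13/5); (-12, 9) → (-9, 13)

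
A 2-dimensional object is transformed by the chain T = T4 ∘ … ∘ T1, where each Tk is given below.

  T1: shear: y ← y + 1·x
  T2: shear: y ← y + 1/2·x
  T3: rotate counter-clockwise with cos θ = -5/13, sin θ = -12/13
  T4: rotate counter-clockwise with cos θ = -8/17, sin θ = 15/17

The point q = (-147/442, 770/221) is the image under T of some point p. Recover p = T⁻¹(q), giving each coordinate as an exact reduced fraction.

p = (0, 7/2)

T1 = [1 0 0; 1 1 0; 0 0 1]
T2·T1 = [1 0 0; 3/2 1 0; 0 0 1]
T3·…·T1 = [1 12/13 0; -3/2 -5/13 0; 0 0 1]
T4·…·T1 = [29/34 -21/221 0; 27/17 220/221 0; 0 0 1]
det M = 1; M⁻¹ = [220/221 21/221 0; -27/17 29/34 0; 0 0 1]
M⁻¹ · (-147/442, 770/221)ᵀ = (0, 7/2)ᵀ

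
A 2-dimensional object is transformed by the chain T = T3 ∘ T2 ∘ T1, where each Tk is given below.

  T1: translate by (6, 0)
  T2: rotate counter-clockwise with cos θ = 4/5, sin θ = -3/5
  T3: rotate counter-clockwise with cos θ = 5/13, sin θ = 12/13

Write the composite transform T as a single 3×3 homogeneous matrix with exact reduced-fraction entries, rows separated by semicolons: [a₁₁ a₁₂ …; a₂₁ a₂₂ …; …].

T1 = [1 0 6; 0 1 0; 0 0 1]
T2·T1 = [4/5 3/5 24/5; -3/5 4/5 -18/5; 0 0 1]
T3·…·T1 = [56/65 -33/65 336/65; 33/65 56/65 198/65; 0 0 1]

T = [56/65 -33/65 336/65; 33/65 56/65 198/65; 0 0 1]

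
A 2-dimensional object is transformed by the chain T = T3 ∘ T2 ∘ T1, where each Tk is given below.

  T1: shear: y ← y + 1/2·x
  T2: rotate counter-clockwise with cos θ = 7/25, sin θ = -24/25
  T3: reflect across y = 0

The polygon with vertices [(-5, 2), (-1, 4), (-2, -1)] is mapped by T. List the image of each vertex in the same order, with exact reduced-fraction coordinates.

T1 shear: y ← y + 1/2·x: (-5, 2) → (-5, -1/2); (-1, 4) → (-1, 7/2); (-2, -1) → (-2, -2)
T2 rotate counter-clockwise with cos θ = 7/25, sin θ = -24/25: (-5, -1/2) → (-47/25, 233/50); (-1, 7/2) → (77/25, 97/50); (-2, -2) → (-62/25, 34/25)
T3 reflect across y = 0: (-47/25, 233/50) → (-47/25, -233/50); (77/25, 97/50) → (77/25, -97/50); (-62/25, 34/25) → (-62/25, -34/25)

image vertices: (-47/25, -233/50), (77/25, -97/50), (-62/25, -34/25)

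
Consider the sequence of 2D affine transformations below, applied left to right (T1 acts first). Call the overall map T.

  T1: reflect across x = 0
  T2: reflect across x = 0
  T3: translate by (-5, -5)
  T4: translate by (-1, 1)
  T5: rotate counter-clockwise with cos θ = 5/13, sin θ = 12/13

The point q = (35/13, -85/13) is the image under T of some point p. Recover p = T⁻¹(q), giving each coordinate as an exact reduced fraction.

p = (1, -1)

T1 = [-1 0 0; 0 1 0; 0 0 1]
T2·T1 = [1 0 0; 0 1 0; 0 0 1]
T3·…·T1 = [1 0 -5; 0 1 -5; 0 0 1]
T4·…·T1 = [1 0 -6; 0 1 -4; 0 0 1]
T5·…·T1 = [5/13 -12/13 18/13; 12/13 5/13 -92/13; 0 0 1]
det M = 1; M⁻¹ = [5/13 12/13 6; -12/13 5/13 4; 0 0 1]
M⁻¹ · (35/13, -85/13)ᵀ = (1, -1)ᵀ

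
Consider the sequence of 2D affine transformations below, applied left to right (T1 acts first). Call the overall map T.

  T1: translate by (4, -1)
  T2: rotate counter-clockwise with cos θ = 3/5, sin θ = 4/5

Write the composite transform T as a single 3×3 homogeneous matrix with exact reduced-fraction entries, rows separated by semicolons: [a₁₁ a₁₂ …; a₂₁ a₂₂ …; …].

T1 = [1 0 4; 0 1 -1; 0 0 1]
T2·T1 = [3/5 -4/5 16/5; 4/5 3/5 13/5; 0 0 1]

T = [3/5 -4/5 16/5; 4/5 3/5 13/5; 0 0 1]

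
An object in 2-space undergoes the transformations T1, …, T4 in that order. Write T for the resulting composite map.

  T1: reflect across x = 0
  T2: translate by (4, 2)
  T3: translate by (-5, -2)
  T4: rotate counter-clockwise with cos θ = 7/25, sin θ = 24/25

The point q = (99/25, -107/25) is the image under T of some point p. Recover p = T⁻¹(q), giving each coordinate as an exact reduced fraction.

p = (2, -5)

T1 = [-1 0 0; 0 1 0; 0 0 1]
T2·T1 = [-1 0 4; 0 1 2; 0 0 1]
T3·…·T1 = [-1 0 -1; 0 1 0; 0 0 1]
T4·…·T1 = [-7/25 -24/25 -7/25; -24/25 7/25 -24/25; 0 0 1]
det M = -1; M⁻¹ = [-7/25 -24/25 -1; -24/25 7/25 0; 0 0 1]
M⁻¹ · (99/25, -107/25)ᵀ = (2, -5)ᵀ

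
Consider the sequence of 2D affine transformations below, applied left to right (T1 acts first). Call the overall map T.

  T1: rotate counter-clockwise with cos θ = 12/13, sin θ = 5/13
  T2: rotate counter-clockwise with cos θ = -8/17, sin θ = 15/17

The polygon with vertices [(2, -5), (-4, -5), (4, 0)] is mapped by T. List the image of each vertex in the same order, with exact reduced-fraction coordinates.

T1 rotate counter-clockwise with cos θ = 12/13, sin θ = 5/13: (2, -5) → (49/13, -50/13); (-4, -5) → (-23/13, -80/13); (4, 0) → (48/13, 20/13)
T2 rotate counter-clockwise with cos θ = -8/17, sin θ = 15/17: (49/13, -50/13) → (358/221, 1135/221); (-23/13, -80/13) → (1384/221, 295/221); (48/13, 20/13) → (-684/221, 560/221)

image vertices: (358/221, 1135/221), (1384/221, 295/221), (-684/221, 560/221)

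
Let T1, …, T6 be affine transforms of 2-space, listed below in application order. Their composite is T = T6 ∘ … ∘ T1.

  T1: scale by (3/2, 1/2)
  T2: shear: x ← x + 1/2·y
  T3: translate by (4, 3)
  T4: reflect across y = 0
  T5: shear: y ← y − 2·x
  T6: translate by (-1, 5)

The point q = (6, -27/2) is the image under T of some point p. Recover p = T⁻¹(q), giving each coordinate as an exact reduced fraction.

T1 = [3/2 0 0; 0 1/2 0; 0 0 1]
T2·T1 = [3/2 1/4 0; 0 1/2 0; 0 0 1]
T3·…·T1 = [3/2 1/4 4; 0 1/2 3; 0 0 1]
T4·…·T1 = [3/2 1/4 4; 0 -1/2 -3; 0 0 1]
T5·…·T1 = [3/2 1/4 4; -3 -1 -11; 0 0 1]
T6·…·T1 = [3/2 1/4 3; -3 -1 -6; 0 0 1]
det M = -3/4; M⁻¹ = [4/3 1/3 -2; -4 -2 0; 0 0 1]
M⁻¹ · (6, -27/2)ᵀ = (3/2, 3)ᵀ

p = (3/2, 3)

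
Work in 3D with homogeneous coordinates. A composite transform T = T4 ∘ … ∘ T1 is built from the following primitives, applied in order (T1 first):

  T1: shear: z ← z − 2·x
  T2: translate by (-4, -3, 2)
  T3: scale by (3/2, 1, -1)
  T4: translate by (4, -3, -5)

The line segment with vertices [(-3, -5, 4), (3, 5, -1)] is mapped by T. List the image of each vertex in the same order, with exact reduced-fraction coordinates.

image vertices: (-13/2, -11, -17), (5/2, -1, 0)

T1 shear: z ← z − 2·x: (-3, -5, 4) → (-3, -5, 10); (3, 5, -1) → (3, 5, -7)
T2 translate by (-4, -3, 2): (-3, -5, 10) → (-7, -8, 12); (3, 5, -7) → (-1, 2, -5)
T3 scale by (3/2, 1, -1): (-7, -8, 12) → (-21/2, -8, -12); (-1, 2, -5) → (-3/2, 2, 5)
T4 translate by (4, -3, -5): (-21/2, -8, -12) → (-13/2, -11, -17); (-3/2, 2, 5) → (5/2, -1, 0)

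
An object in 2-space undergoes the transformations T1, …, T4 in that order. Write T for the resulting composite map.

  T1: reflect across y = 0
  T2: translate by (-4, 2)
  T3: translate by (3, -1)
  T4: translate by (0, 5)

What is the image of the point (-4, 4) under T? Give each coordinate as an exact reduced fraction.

T1 reflect across y = 0: (-4, 4) → (-4, -4)
T2 translate by (-4, 2): (-4, -4) → (-8, -2)
T3 translate by (3, -1): (-8, -2) → (-5, -3)
T4 translate by (0, 5): (-5, -3) → (-5, 2)

T(p) = (-5, 2)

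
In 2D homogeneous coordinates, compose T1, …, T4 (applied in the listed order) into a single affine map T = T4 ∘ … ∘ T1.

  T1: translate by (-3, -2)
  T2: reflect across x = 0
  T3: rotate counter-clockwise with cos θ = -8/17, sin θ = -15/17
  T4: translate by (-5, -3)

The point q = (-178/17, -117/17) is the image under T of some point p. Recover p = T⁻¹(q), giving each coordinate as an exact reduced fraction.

T1 = [1 0 -3; 0 1 -2; 0 0 1]
T2·T1 = [-1 0 3; 0 1 -2; 0 0 1]
T3·…·T1 = [8/17 15/17 -54/17; 15/17 -8/17 -29/17; 0 0 1]
T4·…·T1 = [8/17 15/17 -139/17; 15/17 -8/17 -80/17; 0 0 1]
det M = -1; M⁻¹ = [8/17 15/17 8; 15/17 -8/17 5; 0 0 1]
M⁻¹ · (-178/17, -117/17)ᵀ = (-3, -1)ᵀ

p = (-3, -1)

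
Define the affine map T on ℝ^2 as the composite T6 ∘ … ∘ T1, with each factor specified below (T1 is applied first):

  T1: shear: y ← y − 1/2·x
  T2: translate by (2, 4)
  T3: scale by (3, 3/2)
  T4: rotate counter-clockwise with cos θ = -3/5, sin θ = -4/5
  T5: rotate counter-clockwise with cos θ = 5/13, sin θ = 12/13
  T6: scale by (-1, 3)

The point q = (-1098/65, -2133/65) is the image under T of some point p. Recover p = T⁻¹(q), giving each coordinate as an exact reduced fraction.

T1 = [1 0 0; -1/2 1 0; 0 0 1]
T2·T1 = [1 0 2; -1/2 1 4; 0 0 1]
T3·…·T1 = [3 0 6; -3/4 3/2 6; 0 0 1]
T4·…·T1 = [-12/5 6/5 6/5; -39/20 -9/10 -42/5; 0 0 1]
T5·…·T1 = [57/65 84/65 534/65; -771/260 99/130 -138/65; 0 0 1]
T6·…·T1 = [-57/65 -84/65 -534/65; -2313/260 297/130 -414/65; 0 0 1]
det M = -27/2; M⁻¹ = [-11/65 -56/585 -2; -257/390 38/585 -5; 0 0 1]
M⁻¹ · (-1098/65, -2133/65)ᵀ = (4, 4)ᵀ

p = (4, 4)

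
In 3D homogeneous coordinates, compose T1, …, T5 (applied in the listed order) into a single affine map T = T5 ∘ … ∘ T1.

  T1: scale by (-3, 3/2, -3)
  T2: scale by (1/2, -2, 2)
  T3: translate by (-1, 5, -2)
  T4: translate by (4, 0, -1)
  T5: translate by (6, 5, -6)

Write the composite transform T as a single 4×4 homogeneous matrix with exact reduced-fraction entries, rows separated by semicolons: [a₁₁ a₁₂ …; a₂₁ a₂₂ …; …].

T1 = [-3 0 0 0; 0 3/2 0 0; 0 0 -3 0; 0 0 0 1]
T2·T1 = [-3/2 0 0 0; 0 -3 0 0; 0 0 -6 0; 0 0 0 1]
T3·…·T1 = [-3/2 0 0 -1; 0 -3 0 5; 0 0 -6 -2; 0 0 0 1]
T4·…·T1 = [-3/2 0 0 3; 0 -3 0 5; 0 0 -6 -3; 0 0 0 1]
T5·…·T1 = [-3/2 0 0 9; 0 -3 0 10; 0 0 -6 -9; 0 0 0 1]

T = [-3/2 0 0 9; 0 -3 0 10; 0 0 -6 -9; 0 0 0 1]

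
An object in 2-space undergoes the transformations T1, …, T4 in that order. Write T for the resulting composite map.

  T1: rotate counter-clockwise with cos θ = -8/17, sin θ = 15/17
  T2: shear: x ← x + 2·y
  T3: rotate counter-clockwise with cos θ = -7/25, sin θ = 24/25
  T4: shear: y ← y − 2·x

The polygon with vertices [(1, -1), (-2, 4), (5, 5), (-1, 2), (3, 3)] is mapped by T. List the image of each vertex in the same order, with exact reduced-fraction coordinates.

T1 rotate counter-clockwise with cos θ = -8/17, sin θ = 15/17: (1, -1) → (7/17, 23/17); (-2, 4) → (-44/17, -62/17); (5, 5) → (-115/17, 35/17); (-1, 2) → (-22/17, -31/17); (3, 3) → (-69/17, 21/17)
T2 shear: x ← x + 2·y: (7/17, 23/17) → (53/17, 23/17); (-44/17, -62/17) → (-168/17, -62/17); (-115/17, 35/17) → (-45/17, 35/17); (-22/17, -31/17) → (-84/17, -31/17); (-69/17, 21/17) → (-27/17, 21/17)
T3 rotate counter-clockwise with cos θ = -7/25, sin θ = 24/25: (53/17, 23/17) → (-923/425, 1111/425); (-168/17, -62/17) → (2664/425, -3598/425); (-45/17, 35/17) → (-21/17, -53/17); (-84/17, -31/17) → (1332/425, -1799/425); (-27/17, 21/17) → (-63/85, -159/85)
T4 shear: y ← y − 2·x: (-923/425, 1111/425) → (-923/425, 2957/425); (2664/425, -3598/425) → (2664/425, -8926/425); (-21/17, -53/17) → (-21/17, -11/17); (1332/425, -1799/425) → (1332/425, -4463/425); (-63/85, -159/85) → (-63/85, -33/85)

image vertices: (-923/425, 2957/425), (2664/425, -8926/425), (-21/17, -11/17), (1332/425, -4463/425), (-63/85, -33/85)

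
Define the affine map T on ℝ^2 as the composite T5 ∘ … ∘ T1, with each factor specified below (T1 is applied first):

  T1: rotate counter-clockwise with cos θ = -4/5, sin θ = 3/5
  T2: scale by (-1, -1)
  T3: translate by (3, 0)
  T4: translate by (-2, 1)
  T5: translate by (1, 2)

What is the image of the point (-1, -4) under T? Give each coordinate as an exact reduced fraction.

T1 rotate counter-clockwise with cos θ = -4/5, sin θ = 3/5: (-1, -4) → (16/5, 13/5)
T2 scale by (-1, -1): (16/5, 13/5) → (-16/5, -13/5)
T3 translate by (3, 0): (-16/5, -13/5) → (-1/5, -13/5)
T4 translate by (-2, 1): (-1/5, -13/5) → (-11/5, -8/5)
T5 translate by (1, 2): (-11/5, -8/5) → (-6/5, 2/5)

T(p) = (-6/5, 2/5)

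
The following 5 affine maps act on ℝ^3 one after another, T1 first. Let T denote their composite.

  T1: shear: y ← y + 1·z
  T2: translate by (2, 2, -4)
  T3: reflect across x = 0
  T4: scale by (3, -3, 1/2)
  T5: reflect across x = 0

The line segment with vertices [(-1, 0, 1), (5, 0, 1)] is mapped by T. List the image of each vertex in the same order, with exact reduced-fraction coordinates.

image vertices: (3, -9, -3/2), (21, -9, -3/2)

T1 shear: y ← y + 1·z: (-1, 0, 1) → (-1, 1, 1); (5, 0, 1) → (5, 1, 1)
T2 translate by (2, 2, -4): (-1, 1, 1) → (1, 3, -3); (5, 1, 1) → (7, 3, -3)
T3 reflect across x = 0: (1, 3, -3) → (-1, 3, -3); (7, 3, -3) → (-7, 3, -3)
T4 scale by (3, -3, 1/2): (-1, 3, -3) → (-3, -9, -3/2); (-7, 3, -3) → (-21, -9, -3/2)
T5 reflect across x = 0: (-3, -9, -3/2) → (3, -9, -3/2); (-21, -9, -3/2) → (21, -9, -3/2)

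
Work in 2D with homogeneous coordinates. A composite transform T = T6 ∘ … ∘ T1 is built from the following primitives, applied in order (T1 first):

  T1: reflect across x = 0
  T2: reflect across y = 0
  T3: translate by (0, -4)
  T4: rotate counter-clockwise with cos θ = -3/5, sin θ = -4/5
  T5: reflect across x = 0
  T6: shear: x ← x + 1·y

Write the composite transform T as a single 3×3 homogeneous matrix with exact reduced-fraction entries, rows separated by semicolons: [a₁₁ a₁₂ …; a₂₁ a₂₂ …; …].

T1 = [-1 0 0; 0 1 0; 0 0 1]
T2·T1 = [-1 0 0; 0 -1 0; 0 0 1]
T3·…·T1 = [-1 0 0; 0 -1 -4; 0 0 1]
T4·…·T1 = [3/5 -4/5 -16/5; 4/5 3/5 12/5; 0 0 1]
T5·…·T1 = [-3/5 4/5 16/5; 4/5 3/5 12/5; 0 0 1]
T6·…·T1 = [1/5 7/5 28/5; 4/5 3/5 12/5; 0 0 1]

T = [1/5 7/5 28/5; 4/5 3/5 12/5; 0 0 1]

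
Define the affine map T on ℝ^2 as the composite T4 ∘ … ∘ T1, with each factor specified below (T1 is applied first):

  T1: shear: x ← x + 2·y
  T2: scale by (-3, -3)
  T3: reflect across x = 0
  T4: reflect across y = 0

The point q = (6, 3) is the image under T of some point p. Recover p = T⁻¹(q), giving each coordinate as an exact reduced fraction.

p = (0, 1)

T1 = [1 2 0; 0 1 0; 0 0 1]
T2·T1 = [-3 -6 0; 0 -3 0; 0 0 1]
T3·…·T1 = [3 6 0; 0 -3 0; 0 0 1]
T4·…·T1 = [3 6 0; 0 3 0; 0 0 1]
det M = 9; M⁻¹ = [1/3 -2/3 0; 0 1/3 0; 0 0 1]
M⁻¹ · (6, 3)ᵀ = (0, 1)ᵀ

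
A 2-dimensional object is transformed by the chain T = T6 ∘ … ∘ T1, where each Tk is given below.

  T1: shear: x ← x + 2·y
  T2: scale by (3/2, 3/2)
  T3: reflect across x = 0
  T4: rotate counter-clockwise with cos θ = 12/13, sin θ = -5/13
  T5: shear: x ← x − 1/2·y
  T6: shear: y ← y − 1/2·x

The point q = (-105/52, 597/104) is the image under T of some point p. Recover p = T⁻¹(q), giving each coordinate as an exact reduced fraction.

T1 = [1 2 0; 0 1 0; 0 0 1]
T2·T1 = [3/2 3 0; 0 3/2 0; 0 0 1]
T3·…·T1 = [-3/2 -3 0; 0 3/2 0; 0 0 1]
T4·…·T1 = [-18/13 -57/26 0; 15/26 33/13 0; 0 0 1]
T5·…·T1 = [-87/52 -45/13 0; 15/26 33/13 0; 0 0 1]
T6·…·T1 = [-87/52 -45/13 0; 147/104 111/26 0; 0 0 1]
det M = -9/4; M⁻¹ = [-74/39 -20/13 0; 49/78 29/39 0; 0 0 1]
M⁻¹ · (-105/52, 597/104)ᵀ = (-5, 3)ᵀ

p = (-5, 3)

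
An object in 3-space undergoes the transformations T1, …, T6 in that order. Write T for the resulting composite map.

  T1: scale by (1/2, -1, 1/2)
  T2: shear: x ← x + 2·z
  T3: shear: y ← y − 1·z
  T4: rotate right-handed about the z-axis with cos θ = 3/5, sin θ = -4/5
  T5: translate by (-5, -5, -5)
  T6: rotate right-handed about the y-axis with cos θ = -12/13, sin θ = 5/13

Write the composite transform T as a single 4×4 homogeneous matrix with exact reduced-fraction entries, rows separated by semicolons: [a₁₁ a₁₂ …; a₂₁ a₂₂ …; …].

T = [-18/65 48/65 1/130 35/13; -2/5 -3/5 -11/10 -5; -3/26 4/13 -7/13 85/13; 0 0 0 1]

T1 = [1/2 0 0 0; 0 -1 0 0; 0 0 1/2 0; 0 0 0 1]
T2·T1 = [1/2 0 1 0; 0 -1 0 0; 0 0 1/2 0; 0 0 0 1]
T3·…·T1 = [1/2 0 1 0; 0 -1 -1/2 0; 0 0 1/2 0; 0 0 0 1]
T4·…·T1 = [3/10 -4/5 1/5 0; -2/5 -3/5 -11/10 0; 0 0 1/2 0; 0 0 0 1]
T5·…·T1 = [3/10 -4/5 1/5 -5; -2/5 -3/5 -11/10 -5; 0 0 1/2 -5; 0 0 0 1]
T6·…·T1 = [-18/65 48/65 1/130 35/13; -2/5 -3/5 -11/10 -5; -3/26 4/13 -7/13 85/13; 0 0 0 1]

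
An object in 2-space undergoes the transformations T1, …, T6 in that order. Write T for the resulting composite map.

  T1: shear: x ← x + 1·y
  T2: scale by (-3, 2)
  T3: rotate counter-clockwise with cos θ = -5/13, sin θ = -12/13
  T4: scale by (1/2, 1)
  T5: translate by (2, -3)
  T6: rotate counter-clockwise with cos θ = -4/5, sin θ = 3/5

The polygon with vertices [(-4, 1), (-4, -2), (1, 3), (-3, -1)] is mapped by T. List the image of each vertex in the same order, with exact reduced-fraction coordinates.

image vertices: (409/65, 1349/130), (877/65, 811/65), (-593/65, -24/65), (583/65, 644/65)

T1 shear: x ← x + 1·y: (-4, 1) → (-3, 1); (-4, -2) → (-6, -2); (1, 3) → (4, 3); (-3, -1) → (-4, -1)
T2 scale by (-3, 2): (-3, 1) → (9, 2); (-6, -2) → (18, -4); (4, 3) → (-12, 6); (-4, -1) → (12, -2)
T3 rotate counter-clockwise with cos θ = -5/13, sin θ = -12/13: (9, 2) → (-21/13, -118/13); (18, -4) → (-138/13, -196/13); (-12, 6) → (132/13, 114/13); (12, -2) → (-84/13, -134/13)
T4 scale by (1/2, 1): (-21/13, -118/13) → (-21/26, -118/13); (-138/13, -196/13) → (-69/13, -196/13); (132/13, 114/13) → (66/13, 114/13); (-84/13, -134/13) → (-42/13, -134/13)
T5 translate by (2, -3): (-21/26, -118/13) → (31/26, -157/13); (-69/13, -196/13) → (-43/13, -235/13); (66/13, 114/13) → (92/13, 75/13); (-42/13, -134/13) → (-16/13, -173/13)
T6 rotate counter-clockwise with cos θ = -4/5, sin θ = 3/5: (31/26, -157/13) → (409/65, 1349/130); (-43/13, -235/13) → (877/65, 811/65); (92/13, 75/13) → (-593/65, -24/65); (-16/13, -173/13) → (583/65, 644/65)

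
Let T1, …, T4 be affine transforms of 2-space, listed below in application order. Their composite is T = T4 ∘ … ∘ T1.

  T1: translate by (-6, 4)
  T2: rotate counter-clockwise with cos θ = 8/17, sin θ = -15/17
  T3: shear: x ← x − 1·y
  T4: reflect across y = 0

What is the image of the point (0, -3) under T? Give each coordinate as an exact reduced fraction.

T(p) = (-131/17, -98/17)

T1 translate by (-6, 4): (0, -3) → (-6, 1)
T2 rotate counter-clockwise with cos θ = 8/17, sin θ = -15/17: (-6, 1) → (-33/17, 98/17)
T3 shear: x ← x − 1·y: (-33/17, 98/17) → (-131/17, 98/17)
T4 reflect across y = 0: (-131/17, 98/17) → (-131/17, -98/17)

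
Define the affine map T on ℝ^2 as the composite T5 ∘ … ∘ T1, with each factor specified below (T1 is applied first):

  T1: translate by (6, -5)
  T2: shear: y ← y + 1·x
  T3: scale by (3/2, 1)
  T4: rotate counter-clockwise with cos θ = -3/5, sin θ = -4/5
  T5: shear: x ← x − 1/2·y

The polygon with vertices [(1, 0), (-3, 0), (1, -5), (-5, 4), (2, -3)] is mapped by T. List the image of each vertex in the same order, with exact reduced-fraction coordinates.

image vertices: (1/10, -48/5), (-31/10, -12/5), (-27/5, -33/5), (-3/10, -6/5), (-12/5, -48/5)

T1 translate by (6, -5): (1, 0) → (7, -5); (-3, 0) → (3, -5); (1, -5) → (7, -10); (-5, 4) → (1, -1); (2, -3) → (8, -8)
T2 shear: y ← y + 1·x: (7, -5) → (7, 2); (3, -5) → (3, -2); (7, -10) → (7, -3); (1, -1) → (1, 0); (8, -8) → (8, 0)
T3 scale by (3/2, 1): (7, 2) → (21/2, 2); (3, -2) → (9/2, -2); (7, -3) → (21/2, -3); (1, 0) → (3/2, 0); (8, 0) → (12, 0)
T4 rotate counter-clockwise with cos θ = -3/5, sin θ = -4/5: (21/2, 2) → (-47/10, -48/5); (9/2, -2) → (-43/10, -12/5); (21/2, -3) → (-87/10, -33/5); (3/2, 0) → (-9/10, -6/5); (12, 0) → (-36/5, -48/5)
T5 shear: x ← x − 1/2·y: (-47/10, -48/5) → (1/10, -48/5); (-43/10, -12/5) → (-31/10, -12/5); (-87/10, -33/5) → (-27/5, -33/5); (-9/10, -6/5) → (-3/10, -6/5); (-36/5, -48/5) → (-12/5, -48/5)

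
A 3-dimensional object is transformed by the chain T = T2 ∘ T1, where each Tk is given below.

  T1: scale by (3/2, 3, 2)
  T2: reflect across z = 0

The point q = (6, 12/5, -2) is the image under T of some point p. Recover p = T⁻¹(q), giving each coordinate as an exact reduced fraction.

T1 = [3/2 0 0 0; 0 3 0 0; 0 0 2 0; 0 0 0 1]
T2·T1 = [3/2 0 0 0; 0 3 0 0; 0 0 -2 0; 0 0 0 1]
det M = -9; M⁻¹ = [2/3 0 0 0; 0 1/3 0 0; 0 0 -1/2 0; 0 0 0 1]
M⁻¹ · (6, 12/5, -2)ᵀ = (4, 4/5, 1)ᵀ

p = (4, 4/5, 1)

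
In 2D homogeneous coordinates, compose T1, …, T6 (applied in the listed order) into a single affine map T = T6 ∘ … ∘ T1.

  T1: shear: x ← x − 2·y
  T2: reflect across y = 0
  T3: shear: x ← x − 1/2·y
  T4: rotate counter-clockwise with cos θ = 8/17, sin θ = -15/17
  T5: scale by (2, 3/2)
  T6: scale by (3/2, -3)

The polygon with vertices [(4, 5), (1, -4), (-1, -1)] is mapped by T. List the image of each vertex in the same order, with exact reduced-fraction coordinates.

image vertices: (-309/17, -225/68), (348/17, 657/34), (57/17, -9/68)

T1 shear: x ← x − 2·y: (4, 5) → (-6, 5); (1, -4) → (9, -4); (-1, -1) → (1, -1)
T2 reflect across y = 0: (-6, 5) → (-6, -5); (9, -4) → (9, 4); (1, -1) → (1, 1)
T3 shear: x ← x − 1/2·y: (-6, -5) → (-7/2, -5); (9, 4) → (7, 4); (1, 1) → (1/2, 1)
T4 rotate counter-clockwise with cos θ = 8/17, sin θ = -15/17: (-7/2, -5) → (-103/17, 25/34); (7, 4) → (116/17, -73/17); (1/2, 1) → (19/17, 1/34)
T5 scale by (2, 3/2): (-103/17, 25/34) → (-206/17, 75/68); (116/17, -73/17) → (232/17, -219/34); (19/17, 1/34) → (38/17, 3/68)
T6 scale by (3/2, -3): (-206/17, 75/68) → (-309/17, -225/68); (232/17, -219/34) → (348/17, 657/34); (38/17, 3/68) → (57/17, -9/68)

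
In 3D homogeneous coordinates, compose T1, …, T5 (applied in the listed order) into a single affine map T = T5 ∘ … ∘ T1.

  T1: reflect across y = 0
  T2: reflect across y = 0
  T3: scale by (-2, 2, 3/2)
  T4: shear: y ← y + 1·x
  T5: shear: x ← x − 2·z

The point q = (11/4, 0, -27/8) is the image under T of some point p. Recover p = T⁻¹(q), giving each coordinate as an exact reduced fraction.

p = (2, 2, -9/4)

T1 = [1 0 0 0; 0 -1 0 0; 0 0 1 0; 0 0 0 1]
T2·T1 = [1 0 0 0; 0 1 0 0; 0 0 1 0; 0 0 0 1]
T3·…·T1 = [-2 0 0 0; 0 2 0 0; 0 0 3/2 0; 0 0 0 1]
T4·…·T1 = [-2 0 0 0; -2 2 0 0; 0 0 3/2 0; 0 0 0 1]
T5·…·T1 = [-2 0 -3 0; -2 2 0 0; 0 0 3/2 0; 0 0 0 1]
det M = -6; M⁻¹ = [-1/2 0 -1 0; -1/2 1/2 -1 0; 0 0 2/3 0; 0 0 0 1]
M⁻¹ · (11/4, 0, -27/8)ᵀ = (2, 2, -9/4)ᵀ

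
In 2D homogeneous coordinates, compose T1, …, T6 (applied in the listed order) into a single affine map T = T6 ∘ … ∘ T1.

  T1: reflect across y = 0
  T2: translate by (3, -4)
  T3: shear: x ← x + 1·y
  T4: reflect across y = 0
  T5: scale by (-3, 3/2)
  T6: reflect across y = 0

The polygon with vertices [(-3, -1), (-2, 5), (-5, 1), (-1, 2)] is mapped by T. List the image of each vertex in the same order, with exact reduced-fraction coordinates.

image vertices: (9, -9/2), (24, -27/2), (21, -15/2), (12, -9)

T1 reflect across y = 0: (-3, -1) → (-3, 1); (-2, 5) → (-2, -5); (-5, 1) → (-5, -1); (-1, 2) → (-1, -2)
T2 translate by (3, -4): (-3, 1) → (0, -3); (-2, -5) → (1, -9); (-5, -1) → (-2, -5); (-1, -2) → (2, -6)
T3 shear: x ← x + 1·y: (0, -3) → (-3, -3); (1, -9) → (-8, -9); (-2, -5) → (-7, -5); (2, -6) → (-4, -6)
T4 reflect across y = 0: (-3, -3) → (-3, 3); (-8, -9) → (-8, 9); (-7, -5) → (-7, 5); (-4, -6) → (-4, 6)
T5 scale by (-3, 3/2): (-3, 3) → (9, 9/2); (-8, 9) → (24, 27/2); (-7, 5) → (21, 15/2); (-4, 6) → (12, 9)
T6 reflect across y = 0: (9, 9/2) → (9, -9/2); (24, 27/2) → (24, -27/2); (21, 15/2) → (21, -15/2); (12, 9) → (12, -9)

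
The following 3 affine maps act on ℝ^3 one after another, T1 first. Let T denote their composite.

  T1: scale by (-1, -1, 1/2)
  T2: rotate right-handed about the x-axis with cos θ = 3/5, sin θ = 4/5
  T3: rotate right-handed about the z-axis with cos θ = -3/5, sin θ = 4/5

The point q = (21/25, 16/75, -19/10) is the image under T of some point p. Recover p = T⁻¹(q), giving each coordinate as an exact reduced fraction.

p = (1/3, 2, -1)

T1 = [-1 0 0 0; 0 -1 0 0; 0 0 1/2 0; 0 0 0 1]
T2·T1 = [-1 0 0 0; 0 -3/5 -2/5 0; 0 -4/5 3/10 0; 0 0 0 1]
T3·…·T1 = [3/5 12/25 8/25 0; -4/5 9/25 6/25 0; 0 -4/5 3/10 0; 0 0 0 1]
det M = 1/2; M⁻¹ = [3/5 -4/5 0 0; 12/25 9/25 -4/5 0; 32/25 24/25 6/5 0; 0 0 0 1]
M⁻¹ · (21/25, 16/75, -19/10)ᵀ = (1/3, 2, -1)ᵀ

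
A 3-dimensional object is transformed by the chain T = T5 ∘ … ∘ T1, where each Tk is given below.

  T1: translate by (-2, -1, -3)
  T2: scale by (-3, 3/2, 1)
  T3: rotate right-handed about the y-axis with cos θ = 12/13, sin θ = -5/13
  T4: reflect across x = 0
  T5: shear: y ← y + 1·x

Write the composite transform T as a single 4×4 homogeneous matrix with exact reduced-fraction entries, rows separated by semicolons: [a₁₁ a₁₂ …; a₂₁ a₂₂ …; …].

T1 = [1 0 0 -2; 0 1 0 -1; 0 0 1 -3; 0 0 0 1]
T2·T1 = [-3 0 0 6; 0 3/2 0 -3/2; 0 0 1 -3; 0 0 0 1]
T3·…·T1 = [-36/13 0 -5/13 87/13; 0 3/2 0 -3/2; -15/13 0 12/13 -6/13; 0 0 0 1]
T4·…·T1 = [36/13 0 5/13 -87/13; 0 3/2 0 -3/2; -15/13 0 12/13 -6/13; 0 0 0 1]
T5·…·T1 = [36/13 0 5/13 -87/13; 36/13 3/2 5/13 -213/26; -15/13 0 12/13 -6/13; 0 0 0 1]

T = [36/13 0 5/13 -87/13; 36/13 3/2 5/13 -213/26; -15/13 0 12/13 -6/13; 0 0 0 1]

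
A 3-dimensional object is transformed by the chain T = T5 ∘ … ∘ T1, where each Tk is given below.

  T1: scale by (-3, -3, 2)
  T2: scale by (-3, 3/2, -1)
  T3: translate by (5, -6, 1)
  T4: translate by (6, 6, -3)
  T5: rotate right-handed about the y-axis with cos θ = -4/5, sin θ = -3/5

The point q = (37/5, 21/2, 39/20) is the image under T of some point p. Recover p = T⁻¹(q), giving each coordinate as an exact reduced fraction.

T1 = [-3 0 0 0; 0 -3 0 0; 0 0 2 0; 0 0 0 1]
T2·T1 = [9 0 0 0; 0 -9/2 0 0; 0 0 -2 0; 0 0 0 1]
T3·…·T1 = [9 0 0 5; 0 -9/2 0 -6; 0 0 -2 1; 0 0 0 1]
T4·…·T1 = [9 0 0 11; 0 -9/2 0 0; 0 0 -2 -2; 0 0 0 1]
T5·…·T1 = [-36/5 0 6/5 -38/5; 0 -9/2 0 0; 27/5 0 8/5 41/5; 0 0 0 1]
det M = 81; M⁻¹ = [-4/45 0 1/15 -11/9; 0 -2/9 0 0; 3/10 0 2/5 -1; 0 0 0 1]
M⁻¹ · (37/5, 21/2, 39/20)ᵀ = (-7/4, -7/3, 2)ᵀ

p = (-7/4, -7/3, 2)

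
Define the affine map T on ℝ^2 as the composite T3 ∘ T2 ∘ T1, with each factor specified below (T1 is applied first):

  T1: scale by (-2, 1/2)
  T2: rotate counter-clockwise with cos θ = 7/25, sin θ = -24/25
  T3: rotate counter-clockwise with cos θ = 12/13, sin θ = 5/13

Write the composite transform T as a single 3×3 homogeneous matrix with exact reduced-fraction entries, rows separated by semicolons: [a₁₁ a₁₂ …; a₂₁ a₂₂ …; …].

T1 = [-2 0 0; 0 1/2 0; 0 0 1]
T2·T1 = [-14/25 12/25 0; 48/25 7/50 0; 0 0 1]
T3·…·T1 = [-408/325 253/650 0; 506/325 102/325 0; 0 0 1]

T = [-408/325 253/650 0; 506/325 102/325 0; 0 0 1]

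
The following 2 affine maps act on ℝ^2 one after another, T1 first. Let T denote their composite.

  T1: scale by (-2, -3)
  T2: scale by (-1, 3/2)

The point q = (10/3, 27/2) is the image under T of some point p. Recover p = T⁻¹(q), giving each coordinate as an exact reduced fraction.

T1 = [-2 0 0; 0 -3 0; 0 0 1]
T2·T1 = [2 0 0; 0 -9/2 0; 0 0 1]
det M = -9; M⁻¹ = [1/2 0 0; 0 -2/9 0; 0 0 1]
M⁻¹ · (10/3, 27/2)ᵀ = (5/3, -3)ᵀ

p = (5/3, -3)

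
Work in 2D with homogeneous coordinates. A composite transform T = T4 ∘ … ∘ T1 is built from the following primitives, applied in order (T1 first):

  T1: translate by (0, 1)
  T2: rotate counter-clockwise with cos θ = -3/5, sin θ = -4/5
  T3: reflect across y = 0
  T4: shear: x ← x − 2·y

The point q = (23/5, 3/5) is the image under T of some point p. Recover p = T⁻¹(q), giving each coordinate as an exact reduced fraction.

T1 = [1 0 0; 0 1 1; 0 0 1]
T2·T1 = [-3/5 4/5 4/5; -4/5 -3/5 -3/5; 0 0 1]
T3·…·T1 = [-3/5 4/5 4/5; 4/5 3/5 3/5; 0 0 1]
T4·…·T1 = [-11/5 -2/5 -2/5; 4/5 3/5 3/5; 0 0 1]
det M = -1; M⁻¹ = [-3/5 -2/5 0; 4/5 11/5 -1; 0 0 1]
M⁻¹ · (23/5, 3/5)ᵀ = (-3, 4)ᵀ

p = (-3, 4)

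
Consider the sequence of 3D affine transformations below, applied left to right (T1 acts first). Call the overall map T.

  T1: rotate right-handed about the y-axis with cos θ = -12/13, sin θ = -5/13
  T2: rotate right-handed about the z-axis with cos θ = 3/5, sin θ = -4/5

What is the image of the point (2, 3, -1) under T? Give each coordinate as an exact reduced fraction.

T1 rotate right-handed about the y-axis with cos θ = -12/13, sin θ = -5/13: (2, 3, -1) → (-19/13, 3, 22/13)
T2 rotate right-handed about the z-axis with cos θ = 3/5, sin θ = -4/5: (-19/13, 3, 22/13) → (99/65, 193/65, 22/13)

T(p) = (99/65, 193/65, 22/13)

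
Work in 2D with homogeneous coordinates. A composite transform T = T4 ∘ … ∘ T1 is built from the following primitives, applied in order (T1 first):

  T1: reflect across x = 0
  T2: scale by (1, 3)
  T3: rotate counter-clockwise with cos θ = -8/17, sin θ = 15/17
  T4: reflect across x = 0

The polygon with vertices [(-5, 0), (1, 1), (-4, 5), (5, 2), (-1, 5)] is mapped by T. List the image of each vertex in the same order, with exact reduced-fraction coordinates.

image vertices: (40/17, 75/17), (37/17, -39/17), (257/17, -60/17), (50/17, -123/17), (233/17, -105/17)

T1 reflect across x = 0: (-5, 0) → (5, 0); (1, 1) → (-1, 1); (-4, 5) → (4, 5); (5, 2) → (-5, 2); (-1, 5) → (1, 5)
T2 scale by (1, 3): (5, 0) → (5, 0); (-1, 1) → (-1, 3); (4, 5) → (4, 15); (-5, 2) → (-5, 6); (1, 5) → (1, 15)
T3 rotate counter-clockwise with cos θ = -8/17, sin θ = 15/17: (5, 0) → (-40/17, 75/17); (-1, 3) → (-37/17, -39/17); (4, 15) → (-257/17, -60/17); (-5, 6) → (-50/17, -123/17); (1, 15) → (-233/17, -105/17)
T4 reflect across x = 0: (-40/17, 75/17) → (40/17, 75/17); (-37/17, -39/17) → (37/17, -39/17); (-257/17, -60/17) → (257/17, -60/17); (-50/17, -123/17) → (50/17, -123/17); (-233/17, -105/17) → (233/17, -105/17)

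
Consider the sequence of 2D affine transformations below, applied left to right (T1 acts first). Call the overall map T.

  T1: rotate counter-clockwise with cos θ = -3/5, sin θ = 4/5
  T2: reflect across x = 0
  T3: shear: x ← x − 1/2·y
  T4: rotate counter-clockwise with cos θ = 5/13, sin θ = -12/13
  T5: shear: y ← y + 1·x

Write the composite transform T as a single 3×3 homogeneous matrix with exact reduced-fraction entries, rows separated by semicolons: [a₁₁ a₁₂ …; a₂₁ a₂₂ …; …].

T = [53/65 -17/130 0; 61/65 -179/130 0; 0 0 1]

T1 = [-3/5 -4/5 0; 4/5 -3/5 0; 0 0 1]
T2·T1 = [3/5 4/5 0; 4/5 -3/5 0; 0 0 1]
T3·…·T1 = [1/5 11/10 0; 4/5 -3/5 0; 0 0 1]
T4·…·T1 = [53/65 -17/130 0; 8/65 -81/65 0; 0 0 1]
T5·…·T1 = [53/65 -17/130 0; 61/65 -179/130 0; 0 0 1]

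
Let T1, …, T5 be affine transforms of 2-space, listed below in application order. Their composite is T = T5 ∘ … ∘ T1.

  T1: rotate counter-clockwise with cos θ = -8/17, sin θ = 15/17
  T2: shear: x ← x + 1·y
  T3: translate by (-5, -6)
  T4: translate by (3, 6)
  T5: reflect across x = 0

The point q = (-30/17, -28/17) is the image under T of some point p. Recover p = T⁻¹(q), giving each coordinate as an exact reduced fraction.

p = (-4, -4)

T1 = [-8/17 -15/17 0; 15/17 -8/17 0; 0 0 1]
T2·T1 = [7/17 -23/17 0; 15/17 -8/17 0; 0 0 1]
T3·…·T1 = [7/17 -23/17 -5; 15/17 -8/17 -6; 0 0 1]
T4·…·T1 = [7/17 -23/17 -2; 15/17 -8/17 0; 0 0 1]
T5·…·T1 = [-7/17 23/17 2; 15/17 -8/17 0; 0 0 1]
det M = -1; M⁻¹ = [8/17 23/17 -16/17; 15/17 7/17 -30/17; 0 0 1]
M⁻¹ · (-30/17, -28/17)ᵀ = (-4, -4)ᵀ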